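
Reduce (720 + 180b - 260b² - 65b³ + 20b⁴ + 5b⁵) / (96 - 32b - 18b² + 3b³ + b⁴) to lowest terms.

(30 + 25b + 5b²)/(4 + b)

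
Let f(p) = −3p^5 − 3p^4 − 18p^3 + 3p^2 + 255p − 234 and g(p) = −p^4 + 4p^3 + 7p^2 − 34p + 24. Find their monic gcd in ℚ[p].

Repeated division with remainder:
  −3p^5 − 3p^4 − 18p^3 + 3p^2 + 255p − 234 = (3p + 15)(−p^4 + 4p^3 + 7p^2 − 34p + 24) + (−99p^3 + 693p − 594)
  −p^4 + 4p^3 + 7p^2 − 34p + 24 = ((1/99)p − 4/99)(−99p^3 + 693p − 594) + (0)
Last nonzero remainder: −99p^3 + 693p − 594. Dividing through by −99 gives the monic gcd p^3 − 7p + 6.

p^3 − 7p + 6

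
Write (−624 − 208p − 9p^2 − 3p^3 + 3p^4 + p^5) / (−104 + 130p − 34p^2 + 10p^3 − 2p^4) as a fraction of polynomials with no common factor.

Euclidean algorithm in ℚ[p]:
  p^5 + 3p^4 − 3p^3 − 9p^2 − 208p − 624 = (−(1/2)p − 4)(−2p^4 + 10p^3 − 34p^2 + 130p − 104) + (20p^3 − 80p^2 + 260p − 1040)
  −2p^4 + 10p^3 − 34p^2 + 130p − 104 = (−(1/10)p + 1/10)(20p^3 − 80p^2 + 260p − 1040) + (0)
Last nonzero remainder: 20p^3 − 80p^2 + 260p − 1040. Dividing through by 20 gives the monic gcd p^3 − 4p^2 + 13p − 52.
Cancel p^3 − 4p^2 + 13p − 52 from numerator and denominator to get the reduced form.

(−12 − 7p − p^2)/(−2 + 2p)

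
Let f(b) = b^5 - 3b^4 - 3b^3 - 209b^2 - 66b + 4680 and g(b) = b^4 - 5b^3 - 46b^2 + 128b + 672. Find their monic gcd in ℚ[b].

b^2 - 2b - 24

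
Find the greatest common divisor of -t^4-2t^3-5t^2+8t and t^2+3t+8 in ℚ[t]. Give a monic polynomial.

t^2+3t+8

By polynomial division,
  -t^4-2t^3-5t^2+8t = (-t^2+t)(t^2+3t+8) + (0)
The last nonzero remainder t^2+3t+8 is already monic.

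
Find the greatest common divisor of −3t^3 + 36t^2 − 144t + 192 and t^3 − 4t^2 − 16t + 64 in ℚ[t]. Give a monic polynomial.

t^2 − 8t + 16

By polynomial division,
  −3t^3 + 36t^2 − 144t + 192 = (−3)(t^3 − 4t^2 − 16t + 64) + (24t^2 − 192t + 384)
  t^3 − 4t^2 − 16t + 64 = ((1/24)t + 1/6)(24t^2 − 192t + 384) + (0)
Last nonzero remainder: 24t^2 − 192t + 384. Dividing through by 24 gives the monic gcd t^2 − 8t + 16.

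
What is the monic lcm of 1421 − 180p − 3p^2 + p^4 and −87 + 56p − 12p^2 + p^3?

Apply the Euclidean algorithm:
  p^4 − 3p^2 − 180p + 1421 = (p + 12)(p^3 − 12p^2 + 56p − 87) + (85p^2 − 765p + 2465)
  p^3 − 12p^2 + 56p − 87 = ((1/85)p − 3/85)(85p^2 − 765p + 2465) + (0)
Last nonzero remainder: 85p^2 − 765p + 2465. Dividing through by 85 gives the monic gcd p^2 − 9p + 29.
Then lcm(f, g) = f·g / gcd(f, g); expanding and making the result monic gives the answer.

−4263 + 1961p − 171p^2 − 3p^3 − 3p^4 + p^5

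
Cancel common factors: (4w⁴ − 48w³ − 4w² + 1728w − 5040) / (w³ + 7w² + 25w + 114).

Euclidean algorithm in ℚ[w]:
  4w⁴ − 48w³ − 4w² + 1728w − 5040 = (4w − 76)(w³ + 7w² + 25w + 114) + (428w² + 3172w + 3624)
  w³ + 7w² + 25w + 114 = ((1/428)w − 11/11449)(428w² + 3172w + 3624) + ((224175/11449)w + 1345050/11449)
  428w² + 3172w + 3624 = ((4900172/224175)w + 6915196/224175)((224175/11449)w + 1345050/11449) + (0)
Last nonzero remainder: (224175/11449)w + 1345050/11449. Dividing through by 224175/11449 gives the monic gcd w + 6.
Cancel w + 6 from numerator and denominator to get the reduced form.

(4w³ − 72w² + 428w − 840)/(w² + w + 19)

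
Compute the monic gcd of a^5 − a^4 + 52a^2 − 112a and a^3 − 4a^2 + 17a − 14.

a^2 − 3a + 14

By polynomial division,
  a^5 − a^4 + 52a^2 − 112a = (a^2 + 3a − 5)(a^3 − 4a^2 + 17a − 14) + (−5a^2 + 15a − 70)
  a^3 − 4a^2 + 17a − 14 = (−(1/5)a + 1/5)(−5a^2 + 15a − 70) + (0)
Last nonzero remainder: −5a^2 + 15a − 70. Dividing through by −5 gives the monic gcd a^2 − 3a + 14.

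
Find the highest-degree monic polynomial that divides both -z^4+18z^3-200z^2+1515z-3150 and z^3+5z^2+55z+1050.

z^2-5z+105

Euclidean algorithm in ℚ[z]:
  -z^4+18z^3-200z^2+1515z-3150 = (-z+23)(z^3+5z^2+55z+1050) + (-260z^2+1300z-27300)
  z^3+5z^2+55z+1050 = (-(1/260)z-1/26)(-260z^2+1300z-27300) + (0)
Last nonzero remainder: -260z^2+1300z-27300. Dividing through by -260 gives the monic gcd z^2-5z+105.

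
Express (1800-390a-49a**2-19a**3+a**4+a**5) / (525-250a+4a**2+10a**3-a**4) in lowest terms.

Repeated division with remainder:
  a**5+a**4-19a**3-49a**2-390a+1800 = (-a-11)(-a**4+10a**3+4a**2-250a+525) + (95a**3-255a**2-2615a+7575)
  -a**4+10a**3+4a**2-250a+525 = (-(1/95)a+139/1805)(95a**3-255a**2-2615a+7575) + (-(1404/361)a**2+(11232/361)a-21060/361)
  95a**3-255a**2-2615a+7575 = (-(34295/1404)a-182305/1404)(-(1404/361)a**2+(11232/361)a-21060/361) + (0)
Last nonzero remainder: -(1404/361)a**2+(11232/361)a-21060/361. Dividing through by -1404/361 gives the monic gcd a**2-8a+15.
Cancel a**2-8a+15 from numerator and denominator to get the reduced form.

(-120-38a-9a**2-a**3)/(-35-2a+a**2)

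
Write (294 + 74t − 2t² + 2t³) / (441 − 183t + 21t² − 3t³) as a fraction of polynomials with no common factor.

Euclidean algorithm in ℚ[t]:
  2t³ − 2t² + 74t + 294 = (−2/3)(−3t³ + 21t² − 183t + 441) + (12t² − 48t + 588)
  −3t³ + 21t² − 183t + 441 = (−(1/4)t + 3/4)(12t² − 48t + 588) + (0)
Last nonzero remainder: 12t² − 48t + 588. Dividing through by 12 gives the monic gcd t² − 4t + 49.
Cancel t² − 4t + 49 from numerator and denominator to get the reduced form.

(−6 − 2t)/(−9 + 3t)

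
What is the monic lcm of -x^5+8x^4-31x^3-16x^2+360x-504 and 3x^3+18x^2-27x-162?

x^6-2x^5-17x^4+202x^3-264x^2-1656x+3024

Apply the Euclidean algorithm:
  -x^5+8x^4-31x^3-16x^2+360x-504 = (-(1/3)x^2+(14/3)x-124/3)(3x^3+18x^2-27x-162) + (800x^2-7200)
  3x^3+18x^2-27x-162 = ((3/800)x+9/400)(800x^2-7200) + (0)
Last nonzero remainder: 800x^2-7200. Dividing through by 800 gives the monic gcd x^2-9.
Then lcm(f, g) = f·g / gcd(f, g); expanding and making the result monic gives the answer.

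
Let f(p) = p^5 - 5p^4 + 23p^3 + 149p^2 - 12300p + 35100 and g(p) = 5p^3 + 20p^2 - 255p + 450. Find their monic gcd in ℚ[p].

p^2 + 7p - 30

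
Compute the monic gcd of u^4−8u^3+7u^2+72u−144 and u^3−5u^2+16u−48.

u−4

Apply the Euclidean algorithm:
  u^4−8u^3+7u^2+72u−144 = (u−3)(u^3−5u^2+16u−48) + (−24u^2+168u−288)
  u^3−5u^2+16u−48 = (−(1/24)u−1/12)(−24u^2+168u−288) + (18u−72)
  −24u^2+168u−288 = (−(4/3)u+4)(18u−72) + (0)
Last nonzero remainder: 18u−72. Dividing through by 18 gives the monic gcd u−4.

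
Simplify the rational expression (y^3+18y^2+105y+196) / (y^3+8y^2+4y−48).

Euclidean algorithm in ℚ[y]:
  y^3+18y^2+105y+196 = (y^3+8y^2+4y−48) + (10y^2+101y+244)
  y^3+8y^2+4y−48 = ((1/10)y−21/100)(10y^2+101y+244) + ((81/100)y+81/25)
  10y^2+101y+244 = ((1000/81)y+6100/81)((81/100)y+81/25) + (0)
Last nonzero remainder: (81/100)y+81/25. Dividing through by 81/100 gives the monic gcd y+4.
Cancel y+4 from numerator and denominator to get the reduced form.

(y^2+14y+49)/(y^2+4y−12)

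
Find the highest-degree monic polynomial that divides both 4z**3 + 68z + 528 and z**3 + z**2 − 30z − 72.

Euclidean algorithm in ℚ[z]:
  4z**3 + 68z + 528 = (4)(z**3 + z**2 − 30z − 72) + (−4z**2 + 188z + 816)
  z**3 + z**2 − 30z − 72 = (−(1/4)z − 12)(−4z**2 + 188z + 816) + (2430z + 9720)
  −4z**2 + 188z + 816 = (−(2/1215)z + 34/405)(2430z + 9720) + (0)
Last nonzero remainder: 2430z + 9720. Dividing through by 2430 gives the monic gcd z + 4.

z + 4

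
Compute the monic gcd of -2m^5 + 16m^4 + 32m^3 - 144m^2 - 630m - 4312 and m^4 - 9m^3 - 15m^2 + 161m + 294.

m^2 - 14m + 49

Euclidean algorithm in ℚ[m]:
  -2m^5 + 16m^4 + 32m^3 - 144m^2 - 630m - 4312 = (-2m - 2)(m^4 - 9m^3 - 15m^2 + 161m + 294) + (-16m^3 + 148m^2 + 280m - 3724)
  m^4 - 9m^3 - 15m^2 + 161m + 294 = (-(1/16)m - 1/64)(-16m^3 + 148m^2 + 280m - 3724) + ((77/16)m^2 - (539/8)m + 3773/16)
  -16m^3 + 148m^2 + 280m - 3724 = (-(256/77)m - 1216/77)((77/16)m^2 - (539/8)m + 3773/16) + (0)
Last nonzero remainder: (77/16)m^2 - (539/8)m + 3773/16. Dividing through by 77/16 gives the monic gcd m^2 - 14m + 49.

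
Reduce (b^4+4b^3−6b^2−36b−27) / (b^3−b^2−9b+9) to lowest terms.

(b^2+4b+3)/(b−1)

Repeated division with remainder:
  b^4+4b^3−6b^2−36b−27 = (b+5)(b^3−b^2−9b+9) + (8b^2−72)
  b^3−b^2−9b+9 = ((1/8)b−1/8)(8b^2−72) + (0)
Last nonzero remainder: 8b^2−72. Dividing through by 8 gives the monic gcd b^2−9.
Cancel b^2−9 from numerator and denominator to get the reduced form.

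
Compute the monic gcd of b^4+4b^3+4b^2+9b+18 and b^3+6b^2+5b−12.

b+3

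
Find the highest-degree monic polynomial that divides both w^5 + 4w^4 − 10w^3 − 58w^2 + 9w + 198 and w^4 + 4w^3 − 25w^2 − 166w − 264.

By polynomial division,
  w^5 + 4w^4 − 10w^3 − 58w^2 + 9w + 198 = (w)(w^4 + 4w^3 − 25w^2 − 166w − 264) + (15w^3 + 108w^2 + 273w + 198)
  w^4 + 4w^3 − 25w^2 − 166w − 264 = ((1/15)w − 16/75)(15w^3 + 108w^2 + 273w + 198) + (−(504/25)w^2 − (3024/25)w − 5544/25)
  15w^3 + 108w^2 + 273w + 198 = (−(125/168)w − 25/28)(−(504/25)w^2 − (3024/25)w − 5544/25) + (0)
Last nonzero remainder: −(504/25)w^2 − (3024/25)w − 5544/25. Dividing through by −504/25 gives the monic gcd w^2 + 6w + 11.

w^2 + 6w + 11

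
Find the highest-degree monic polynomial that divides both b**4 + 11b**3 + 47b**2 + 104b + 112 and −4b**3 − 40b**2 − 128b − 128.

By polynomial division,
  b**4 + 11b**3 + 47b**2 + 104b + 112 = (−(1/4)b − 1/4)(−4b**3 − 40b**2 − 128b − 128) + (5b**2 + 40b + 80)
  −4b**3 − 40b**2 − 128b − 128 = (−(4/5)b − 8/5)(5b**2 + 40b + 80) + (0)
Last nonzero remainder: 5b**2 + 40b + 80. Dividing through by 5 gives the monic gcd b**2 + 8b + 16.

b**2 + 8b + 16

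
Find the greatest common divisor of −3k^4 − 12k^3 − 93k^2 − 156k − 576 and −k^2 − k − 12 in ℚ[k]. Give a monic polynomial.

Apply the Euclidean algorithm:
  −3k^4 − 12k^3 − 93k^2 − 156k − 576 = (3k^2 + 9k + 48)(−k^2 − k − 12) + (0)
Last nonzero remainder: −k^2 − k − 12. Dividing through by −1 gives the monic gcd k^2 + k + 12.

k^2 + k + 12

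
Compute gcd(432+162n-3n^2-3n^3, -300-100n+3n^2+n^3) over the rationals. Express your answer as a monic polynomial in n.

Repeated division with remainder:
  -3n^3-3n^2+162n+432 = (-3)(n^3+3n^2-100n-300) + (6n^2-138n-468)
  n^3+3n^2-100n-300 = ((1/6)n+13/3)(6n^2-138n-468) + (576n+1728)
  6n^2-138n-468 = ((1/96)n-13/48)(576n+1728) + (0)
Last nonzero remainder: 576n+1728. Dividing through by 576 gives the monic gcd n+3.

3+n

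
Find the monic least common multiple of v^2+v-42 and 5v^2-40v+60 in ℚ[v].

v^3-v^2-44v+84

Apply the Euclidean algorithm:
  v^2+v-42 = (1/5)(5v^2-40v+60) + (9v-54)
  5v^2-40v+60 = ((5/9)v-10/9)(9v-54) + (0)
Last nonzero remainder: 9v-54. Dividing through by 9 gives the monic gcd v-6.
Then lcm(f, g) = f·g / gcd(f, g); expanding and making the result monic gives the answer.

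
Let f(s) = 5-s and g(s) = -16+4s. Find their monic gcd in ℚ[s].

1

Apply the Euclidean algorithm:
  -s+5 = (-1/4)(4s-16) + (1)
  4s-16 = (4s-16)(1) + (0)
The last nonzero remainder is the constant 1, so the polynomials are coprime and gcd = 1.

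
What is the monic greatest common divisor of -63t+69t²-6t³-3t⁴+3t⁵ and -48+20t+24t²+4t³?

-3+2t+t²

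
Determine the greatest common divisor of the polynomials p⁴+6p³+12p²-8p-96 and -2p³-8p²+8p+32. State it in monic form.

p²+2p-8

By polynomial division,
  p⁴+6p³+12p²-8p-96 = (-(1/2)p-1)(-2p³-8p²+8p+32) + (8p²+16p-64)
  -2p³-8p²+8p+32 = (-(1/4)p-1/2)(8p²+16p-64) + (0)
Last nonzero remainder: 8p²+16p-64. Dividing through by 8 gives the monic gcd p²+2p-8.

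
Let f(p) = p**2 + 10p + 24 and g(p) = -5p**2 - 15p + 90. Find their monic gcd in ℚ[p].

p + 6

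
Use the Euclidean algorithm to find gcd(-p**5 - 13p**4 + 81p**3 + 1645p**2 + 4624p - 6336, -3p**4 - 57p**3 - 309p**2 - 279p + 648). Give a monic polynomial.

p**3 + 16p**2 + 55p - 72

Euclidean algorithm in ℚ[p]:
  -p**5 - 13p**4 + 81p**3 + 1645p**2 + 4624p - 6336 = ((1/3)p - 2)(-3p**4 - 57p**3 - 309p**2 - 279p + 648) + (70p**3 + 1120p**2 + 3850p - 5040)
  -3p**4 - 57p**3 - 309p**2 - 279p + 648 = (-(3/70)p - 9/70)(70p**3 + 1120p**2 + 3850p - 5040) + (0)
Last nonzero remainder: 70p**3 + 1120p**2 + 3850p - 5040. Dividing through by 70 gives the monic gcd p**3 + 16p**2 + 55p - 72.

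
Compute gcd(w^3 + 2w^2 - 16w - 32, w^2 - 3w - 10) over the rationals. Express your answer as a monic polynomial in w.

w + 2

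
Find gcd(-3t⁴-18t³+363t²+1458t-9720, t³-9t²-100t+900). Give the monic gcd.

t²+t-90

Repeated division with remainder:
  -3t⁴-18t³+363t²+1458t-9720 = (-3t-45)(t³-9t²-100t+900) + (-342t²-342t+30780)
  t³-9t²-100t+900 = (-(1/342)t+5/171)(-342t²-342t+30780) + (0)
Last nonzero remainder: -342t²-342t+30780. Dividing through by -342 gives the monic gcd t²+t-90.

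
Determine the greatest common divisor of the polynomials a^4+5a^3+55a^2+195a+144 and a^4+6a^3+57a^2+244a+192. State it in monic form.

a^3+2a^2+49a+48

Apply the Euclidean algorithm:
  a^4+5a^3+55a^2+195a+144 = (a^4+6a^3+57a^2+244a+192) + (-a^3-2a^2-49a-48)
  a^4+6a^3+57a^2+244a+192 = (-a-4)(-a^3-2a^2-49a-48) + (0)
Last nonzero remainder: -a^3-2a^2-49a-48. Dividing through by -1 gives the monic gcd a^3+2a^2+49a+48.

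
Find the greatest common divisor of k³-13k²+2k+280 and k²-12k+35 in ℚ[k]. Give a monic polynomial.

k-7

By polynomial division,
  k³-13k²+2k+280 = (k-1)(k²-12k+35) + (-45k+315)
  k²-12k+35 = (-(1/45)k+1/9)(-45k+315) + (0)
Last nonzero remainder: -45k+315. Dividing through by -45 gives the monic gcd k-7.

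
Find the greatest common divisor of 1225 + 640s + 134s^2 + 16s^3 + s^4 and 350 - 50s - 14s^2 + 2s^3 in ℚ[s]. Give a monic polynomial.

5 + s

Euclidean algorithm in ℚ[s]:
  s^4 + 16s^3 + 134s^2 + 640s + 1225 = ((1/2)s + 23/2)(2s^3 - 14s^2 - 50s + 350) + (320s^2 + 1040s - 2800)
  2s^3 - 14s^2 - 50s + 350 = ((1/160)s - 41/640)(320s^2 + 1040s - 2800) + ((273/8)s + 1365/8)
  320s^2 + 1040s - 2800 = ((2560/273)s - 640/39)((273/8)s + 1365/8) + (0)
Last nonzero remainder: (273/8)s + 1365/8. Dividing through by 273/8 gives the monic gcd s + 5.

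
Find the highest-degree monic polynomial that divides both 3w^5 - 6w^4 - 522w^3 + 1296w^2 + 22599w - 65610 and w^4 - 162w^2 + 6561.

w^3 - 9w^2 - 81w + 729

Repeated division with remainder:
  3w^5 - 6w^4 - 522w^3 + 1296w^2 + 22599w - 65610 = (3w - 6)(w^4 - 162w^2 + 6561) + (-36w^3 + 324w^2 + 2916w - 26244)
  w^4 - 162w^2 + 6561 = (-(1/36)w - 1/4)(-36w^3 + 324w^2 + 2916w - 26244) + (0)
Last nonzero remainder: -36w^3 + 324w^2 + 2916w - 26244. Dividing through by -36 gives the monic gcd w^3 - 9w^2 - 81w + 729.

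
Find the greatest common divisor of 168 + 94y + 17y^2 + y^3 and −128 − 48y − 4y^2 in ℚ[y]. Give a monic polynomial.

4 + y

Repeated division with remainder:
  y^3 + 17y^2 + 94y + 168 = (−(1/4)y − 5/4)(−4y^2 − 48y − 128) + (2y + 8)
  −4y^2 − 48y − 128 = (−2y − 16)(2y + 8) + (0)
Last nonzero remainder: 2y + 8. Dividing through by 2 gives the monic gcd y + 4.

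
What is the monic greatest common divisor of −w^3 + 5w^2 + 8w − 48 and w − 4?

By polynomial division,
  −w^3 + 5w^2 + 8w − 48 = (−w^2 + w + 12)(w − 4) + (0)
The last nonzero remainder w − 4 is already monic.

w − 4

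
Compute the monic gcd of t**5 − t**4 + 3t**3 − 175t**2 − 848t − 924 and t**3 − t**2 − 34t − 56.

Repeated division with remainder:
  t**5 − t**4 + 3t**3 − 175t**2 − 848t − 924 = (t**2 + 37)(t**3 − t**2 − 34t − 56) + (−82t**2 + 410t + 1148)
  t**3 − t**2 − 34t − 56 = (−(1/82)t − 2/41)(−82t**2 + 410t + 1148) + (0)
Last nonzero remainder: −82t**2 + 410t + 1148. Dividing through by −82 gives the monic gcd t**2 − 5t − 14.

t**2 − 5t − 14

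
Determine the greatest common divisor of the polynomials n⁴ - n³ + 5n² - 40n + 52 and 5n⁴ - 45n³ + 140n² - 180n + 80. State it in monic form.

n² - 4n + 4

By polynomial division,
  n⁴ - n³ + 5n² - 40n + 52 = (1/5)(5n⁴ - 45n³ + 140n² - 180n + 80) + (8n³ - 23n² - 4n + 36)
  5n⁴ - 45n³ + 140n² - 180n + 80 = ((5/8)n - 245/64)(8n³ - 23n² - 4n + 36) + ((3485/64)n² - (3485/16)n + 3485/16)
  8n³ - 23n² - 4n + 36 = ((512/3485)n + 576/3485)((3485/64)n² - (3485/16)n + 3485/16) + (0)
Last nonzero remainder: (3485/64)n² - (3485/16)n + 3485/16. Dividing through by 3485/64 gives the monic gcd n² - 4n + 4.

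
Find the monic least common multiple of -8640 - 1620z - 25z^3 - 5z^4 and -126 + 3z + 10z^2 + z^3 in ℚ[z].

Repeated division with remainder:
  -5z^4 - 25z^3 - 1620z - 8640 = (-5z + 25)(z^3 + 10z^2 + 3z - 126) + (-235z^2 - 2325z - 5490)
  z^3 + 10z^2 + 3z - 126 = (-(1/235)z - 1/2209)(-235z^2 - 2325z - 5490) + (-(47304/2209)z - 283824/2209)
  -235z^2 - 2325z - 5490 = ((519115/47304)z + 673745/15768)(-(47304/2209)z - 283824/2209) + (0)
Last nonzero remainder: -(47304/2209)z - 283824/2209. Dividing through by -47304/2209 gives the monic gcd z + 6.
Then lcm(f, g) = f·g / gcd(f, g); expanding and making the result monic gives the answer.

-36288 + 108z + 3024z^2 + 219z^3 - z^4 + 9z^5 + z^6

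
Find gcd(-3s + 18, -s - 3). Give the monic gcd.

Apply the Euclidean algorithm:
  -3s + 18 = (3)(-s - 3) + (27)
  -s - 3 = (-(1/27)s - 1/9)(27) + (0)
The last nonzero remainder is the constant 27, so the polynomials are coprime and gcd = 1.

1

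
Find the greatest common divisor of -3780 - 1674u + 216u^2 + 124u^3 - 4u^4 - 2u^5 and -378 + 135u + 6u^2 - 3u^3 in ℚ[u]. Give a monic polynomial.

Euclidean algorithm in ℚ[u]:
  -2u^5 - 4u^4 + 124u^3 + 216u^2 - 1674u - 3780 = ((2/3)u^2 + (8/3)u - 6)(-3u^3 + 6u^2 + 135u - 378) + (144u^2 + 144u - 6048)
  -3u^3 + 6u^2 + 135u - 378 = (-(1/48)u + 1/16)(144u^2 + 144u - 6048) + (0)
Last nonzero remainder: 144u^2 + 144u - 6048. Dividing through by 144 gives the monic gcd u^2 + u - 42.

-42 + u + u^2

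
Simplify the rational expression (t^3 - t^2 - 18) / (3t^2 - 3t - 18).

(t^2 + 2t + 6)/(3t + 6)

By polynomial division,
  t^3 - t^2 - 18 = ((1/3)t)(3t^2 - 3t - 18) + (6t - 18)
  3t^2 - 3t - 18 = ((1/2)t + 1)(6t - 18) + (0)
Last nonzero remainder: 6t - 18. Dividing through by 6 gives the monic gcd t - 3.
Cancel t - 3 from numerator and denominator to get the reduced form.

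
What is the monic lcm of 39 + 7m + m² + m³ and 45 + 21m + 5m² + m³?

Apply the Euclidean algorithm:
  m³ + m² + 7m + 39 = (m³ + 5m² + 21m + 45) + (-4m² - 14m - 6)
  m³ + 5m² + 21m + 45 = (-(1/4)m - 3/8)(-4m² - 14m - 6) + ((57/4)m + 171/4)
  -4m² - 14m - 6 = (-(16/57)m - 8/57)((57/4)m + 171/4) + (0)
Last nonzero remainder: (57/4)m + 171/4. Dividing through by 57/4 gives the monic gcd m + 3.
Then lcm(f, g) = f·g / gcd(f, g); expanding and making the result monic gives the answer.

585 + 183m + 68m² + 24m³ + 3m⁴ + m⁵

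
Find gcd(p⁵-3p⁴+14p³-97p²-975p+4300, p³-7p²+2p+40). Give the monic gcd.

p²-9p+20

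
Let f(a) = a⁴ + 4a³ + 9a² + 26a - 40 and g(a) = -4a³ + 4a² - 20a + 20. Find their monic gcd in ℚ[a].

Euclidean algorithm in ℚ[a]:
  a⁴ + 4a³ + 9a² + 26a - 40 = (-(1/4)a - 5/4)(-4a³ + 4a² - 20a + 20) + (9a² + 6a - 15)
  -4a³ + 4a² - 20a + 20 = (-(4/9)a + 20/27)(9a² + 6a - 15) + (-(280/9)a + 280/9)
  9a² + 6a - 15 = (-(81/280)a - 27/56)(-(280/9)a + 280/9) + (0)
Last nonzero remainder: -(280/9)a + 280/9. Dividing through by -280/9 gives the monic gcd a - 1.

a - 1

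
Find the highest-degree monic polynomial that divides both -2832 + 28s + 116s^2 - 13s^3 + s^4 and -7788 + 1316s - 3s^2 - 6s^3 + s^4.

Repeated division with remainder:
  s^4 - 13s^3 + 116s^2 + 28s - 2832 = (s^4 - 6s^3 - 3s^2 + 1316s - 7788) + (-7s^3 + 119s^2 - 1288s + 4956)
  s^4 - 6s^3 - 3s^2 + 1316s - 7788 = (-(1/7)s - 11/7)(-7s^3 + 119s^2 - 1288s + 4956) + (0)
Last nonzero remainder: -7s^3 + 119s^2 - 1288s + 4956. Dividing through by -7 gives the monic gcd s^3 - 17s^2 + 184s - 708.

-708 + 184s - 17s^2 + s^3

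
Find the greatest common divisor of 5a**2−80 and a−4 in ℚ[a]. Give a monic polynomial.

a−4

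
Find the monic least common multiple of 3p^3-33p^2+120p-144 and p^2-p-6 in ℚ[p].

p^4-9p^3+18p^2+32p-96

Apply the Euclidean algorithm:
  3p^3-33p^2+120p-144 = (3p-30)(p^2-p-6) + (108p-324)
  p^2-p-6 = ((1/108)p+1/54)(108p-324) + (0)
Last nonzero remainder: 108p-324. Dividing through by 108 gives the monic gcd p-3.
Then lcm(f, g) = f·g / gcd(f, g); expanding and making the result monic gives the answer.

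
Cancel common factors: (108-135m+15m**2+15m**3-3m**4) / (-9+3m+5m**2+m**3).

(-36+21m-3m**2)/(3+m)

By polynomial division,
  -3m**4+15m**3+15m**2-135m+108 = (-3m+30)(m**3+5m**2+3m-9) + (-126m**2-252m+378)
  m**3+5m**2+3m-9 = (-(1/126)m-1/42)(-126m**2-252m+378) + (0)
Last nonzero remainder: -126m**2-252m+378. Dividing through by -126 gives the monic gcd m**2+2m-3.
Cancel m**2+2m-3 from numerator and denominator to get the reduced form.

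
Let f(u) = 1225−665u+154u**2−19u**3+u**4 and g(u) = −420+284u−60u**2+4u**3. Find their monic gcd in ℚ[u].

Repeated division with remainder:
  u**4−19u**3+154u**2−665u+1225 = ((1/4)u−1)(4u**3−60u**2+284u−420) + (23u**2−276u+805)
  4u**3−60u**2+284u−420 = ((4/23)u−12/23)(23u**2−276u+805) + (0)
Last nonzero remainder: 23u**2−276u+805. Dividing through by 23 gives the monic gcd u**2−12u+35.

35−12u+u**2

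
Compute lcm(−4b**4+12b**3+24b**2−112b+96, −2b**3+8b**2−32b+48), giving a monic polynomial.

b**6−5b**5+12b**4+4b**3−152b**2+384b−288

Repeated division with remainder:
  −4b**4+12b**3+24b**2−112b+96 = (2b+2)(−2b**3+8b**2−32b+48) + (72b**2−144b)
  −2b**3+8b**2−32b+48 = (−(1/36)b+1/18)(72b**2−144b) + (−24b+48)
  72b**2−144b = (−3b)(−24b+48) + (0)
Last nonzero remainder: −24b+48. Dividing through by −24 gives the monic gcd b−2.
Then lcm(f, g) = f·g / gcd(f, g); expanding and making the result monic gives the answer.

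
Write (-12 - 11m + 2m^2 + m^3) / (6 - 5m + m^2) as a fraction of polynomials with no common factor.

By polynomial division,
  m^3 + 2m^2 - 11m - 12 = (m + 7)(m^2 - 5m + 6) + (18m - 54)
  m^2 - 5m + 6 = ((1/18)m - 1/9)(18m - 54) + (0)
Last nonzero remainder: 18m - 54. Dividing through by 18 gives the monic gcd m - 3.
Cancel m - 3 from numerator and denominator to get the reduced form.

(4 + 5m + m^2)/(-2 + m)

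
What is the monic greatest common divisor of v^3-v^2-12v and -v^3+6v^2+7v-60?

v^2-v-12

Repeated division with remainder:
  v^3-v^2-12v = (-1)(-v^3+6v^2+7v-60) + (5v^2-5v-60)
  -v^3+6v^2+7v-60 = (-(1/5)v+1)(5v^2-5v-60) + (0)
Last nonzero remainder: 5v^2-5v-60. Dividing through by 5 gives the monic gcd v^2-v-12.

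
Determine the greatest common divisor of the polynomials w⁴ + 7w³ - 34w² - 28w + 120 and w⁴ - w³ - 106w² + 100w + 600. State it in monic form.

w³ + 9w² - 16w - 60

Apply the Euclidean algorithm:
  w⁴ + 7w³ - 34w² - 28w + 120 = (w⁴ - w³ - 106w² + 100w + 600) + (8w³ + 72w² - 128w - 480)
  w⁴ - w³ - 106w² + 100w + 600 = ((1/8)w - 5/4)(8w³ + 72w² - 128w - 480) + (0)
Last nonzero remainder: 8w³ + 72w² - 128w - 480. Dividing through by 8 gives the monic gcd w³ + 9w² - 16w - 60.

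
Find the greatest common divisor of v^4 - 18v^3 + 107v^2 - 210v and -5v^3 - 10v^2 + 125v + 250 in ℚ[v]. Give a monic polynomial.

v - 5

Repeated division with remainder:
  v^4 - 18v^3 + 107v^2 - 210v = (-(1/5)v + 4)(-5v^3 - 10v^2 + 125v + 250) + (172v^2 - 660v - 1000)
  -5v^3 - 10v^2 + 125v + 250 = (-(5/172)v - 1255/7396)(172v^2 - 660v - 1000) + (-(29700/1849)v + 148500/1849)
  172v^2 - 660v - 1000 = (-(79507/7425)v - 3698/297)(-(29700/1849)v + 148500/1849) + (0)
Last nonzero remainder: -(29700/1849)v + 148500/1849. Dividing through by -29700/1849 gives the monic gcd v - 5.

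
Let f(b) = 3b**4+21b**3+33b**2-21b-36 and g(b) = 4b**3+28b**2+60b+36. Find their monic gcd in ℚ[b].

b**2+4b+3

Apply the Euclidean algorithm:
  3b**4+21b**3+33b**2-21b-36 = ((3/4)b)(4b**3+28b**2+60b+36) + (-12b**2-48b-36)
  4b**3+28b**2+60b+36 = (-(1/3)b-1)(-12b**2-48b-36) + (0)
Last nonzero remainder: -12b**2-48b-36. Dividing through by -12 gives the monic gcd b**2+4b+3.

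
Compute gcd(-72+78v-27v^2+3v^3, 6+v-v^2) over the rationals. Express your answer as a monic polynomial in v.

-3+v

By polynomial division,
  3v^3-27v^2+78v-72 = (-3v+24)(-v^2+v+6) + (72v-216)
  -v^2+v+6 = (-(1/72)v-1/36)(72v-216) + (0)
Last nonzero remainder: 72v-216. Dividing through by 72 gives the monic gcd v-3.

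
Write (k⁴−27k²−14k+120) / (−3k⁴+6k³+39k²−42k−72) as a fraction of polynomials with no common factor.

(−k²+k+20)/(3k²−9k−12)

Apply the Euclidean algorithm:
  k⁴−27k²−14k+120 = (−1/3)(−3k⁴+6k³+39k²−42k−72) + (2k³−14k²−28k+96)
  −3k⁴+6k³+39k²−42k−72 = (−(3/2)k−15/2)(2k³−14k²−28k+96) + (−108k²−108k+648)
  2k³−14k²−28k+96 = (−(1/54)k+4/27)(−108k²−108k+648) + (0)
Last nonzero remainder: −108k²−108k+648. Dividing through by −108 gives the monic gcd k²+k−6.
Cancel k²+k−6 from numerator and denominator to get the reduced form.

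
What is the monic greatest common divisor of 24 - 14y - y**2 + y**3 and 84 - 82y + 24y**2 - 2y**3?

Apply the Euclidean algorithm:
  y**3 - y**2 - 14y + 24 = (-1/2)(-2y**3 + 24y**2 - 82y + 84) + (11y**2 - 55y + 66)
  -2y**3 + 24y**2 - 82y + 84 = (-(2/11)y + 14/11)(11y**2 - 55y + 66) + (0)
Last nonzero remainder: 11y**2 - 55y + 66. Dividing through by 11 gives the monic gcd y**2 - 5y + 6.

6 - 5y + y**2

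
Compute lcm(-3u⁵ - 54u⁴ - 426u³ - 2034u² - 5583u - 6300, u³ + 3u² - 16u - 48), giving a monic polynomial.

u⁶ + 14u⁵ + 70u⁴ + 110u³ - 851u² - 5344u - 8400

Repeated division with remainder:
  -3u⁵ - 54u⁴ - 426u³ - 2034u² - 5583u - 6300 = (-3u² - 45u - 339)(u³ + 3u² - 16u - 48) + (-1881u² - 13167u - 22572)
  u³ + 3u² - 16u - 48 = (-(1/1881)u + 4/1881)(-1881u² - 13167u - 22572) + (0)
Last nonzero remainder: -1881u² - 13167u - 22572. Dividing through by -1881 gives the monic gcd u² + 7u + 12.
Then lcm(f, g) = f·g / gcd(f, g); expanding and making the result monic gives the answer.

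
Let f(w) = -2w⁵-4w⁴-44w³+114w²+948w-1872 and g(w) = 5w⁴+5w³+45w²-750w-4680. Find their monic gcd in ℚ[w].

By polynomial division,
  -2w⁵-4w⁴-44w³+114w²+948w-1872 = (-(2/5)w-2/5)(5w⁴+5w³+45w²-750w-4680) + (-24w³-168w²-1224w-3744)
  5w⁴+5w³+45w²-750w-4680 = (-(5/24)w+5/4)(-24w³-168w²-1224w-3744) + (0)
Last nonzero remainder: -24w³-168w²-1224w-3744. Dividing through by -24 gives the monic gcd w³+7w²+51w+156.

w³+7w²+51w+156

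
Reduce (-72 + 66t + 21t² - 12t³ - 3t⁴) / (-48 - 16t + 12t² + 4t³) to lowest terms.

Apply the Euclidean algorithm:
  -3t⁴ - 12t³ + 21t² + 66t - 72 = (-(3/4)t - 3/4)(4t³ + 12t² - 16t - 48) + (18t² + 18t - 108)
  4t³ + 12t² - 16t - 48 = ((2/9)t + 4/9)(18t² + 18t - 108) + (0)
Last nonzero remainder: 18t² + 18t - 108. Dividing through by 18 gives the monic gcd t² + t - 6.
Cancel t² + t - 6 from numerator and denominator to get the reduced form.

(12 - 9t - 3t²)/(8 + 4t)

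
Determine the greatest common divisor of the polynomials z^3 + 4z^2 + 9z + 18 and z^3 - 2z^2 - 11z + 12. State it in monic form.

z + 3

Repeated division with remainder:
  z^3 + 4z^2 + 9z + 18 = (z^3 - 2z^2 - 11z + 12) + (6z^2 + 20z + 6)
  z^3 - 2z^2 - 11z + 12 = ((1/6)z - 8/9)(6z^2 + 20z + 6) + ((52/9)z + 52/3)
  6z^2 + 20z + 6 = ((27/26)z + 9/26)((52/9)z + 52/3) + (0)
Last nonzero remainder: (52/9)z + 52/3. Dividing through by 52/9 gives the monic gcd z + 3.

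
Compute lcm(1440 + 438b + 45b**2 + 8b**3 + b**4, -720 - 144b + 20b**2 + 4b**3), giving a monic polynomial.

Euclidean algorithm in ℚ[b]:
  b**4 + 8b**3 + 45b**2 + 438b + 1440 = ((1/4)b + 3/4)(4b**3 + 20b**2 - 144b - 720) + (66b**2 + 726b + 1980)
  4b**3 + 20b**2 - 144b - 720 = ((2/33)b - 4/11)(66b**2 + 726b + 1980) + (0)
Last nonzero remainder: 66b**2 + 726b + 1980. Dividing through by 66 gives the monic gcd b**2 + 11b + 30.
Then lcm(f, g) = f·g / gcd(f, g); expanding and making the result monic gives the answer.

-8640 - 1188b + 168b**2 - 3b**3 + 2b**4 + b**5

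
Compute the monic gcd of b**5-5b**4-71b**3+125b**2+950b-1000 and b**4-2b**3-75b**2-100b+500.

b**3-75b-250

Repeated division with remainder:
  b**5-5b**4-71b**3+125b**2+950b-1000 = (b-3)(b**4-2b**3-75b**2-100b+500) + (-2b**3+150b+500)
  b**4-2b**3-75b**2-100b+500 = (-(1/2)b+1)(-2b**3+150b+500) + (0)
Last nonzero remainder: -2b**3+150b+500. Dividing through by -2 gives the monic gcd b**3-75b-250.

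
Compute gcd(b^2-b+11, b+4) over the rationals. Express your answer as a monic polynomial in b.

Apply the Euclidean algorithm:
  b^2-b+11 = (b-5)(b+4) + (31)
  b+4 = ((1/31)b+4/31)(31) + (0)
The last nonzero remainder is the constant 31, so the polynomials are coprime and gcd = 1.

1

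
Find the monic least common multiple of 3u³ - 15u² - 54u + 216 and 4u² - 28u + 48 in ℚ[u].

u⁴ - 9u³ + 2u² + 144u - 288

Euclidean algorithm in ℚ[u]:
  3u³ - 15u² - 54u + 216 = ((3/4)u + 3/2)(4u² - 28u + 48) + (-48u + 144)
  4u² - 28u + 48 = (-(1/12)u + 1/3)(-48u + 144) + (0)
Last nonzero remainder: -48u + 144. Dividing through by -48 gives the monic gcd u - 3.
Then lcm(f, g) = f·g / gcd(f, g); expanding and making the result monic gives the answer.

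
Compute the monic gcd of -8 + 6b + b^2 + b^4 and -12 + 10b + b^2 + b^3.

-1 + b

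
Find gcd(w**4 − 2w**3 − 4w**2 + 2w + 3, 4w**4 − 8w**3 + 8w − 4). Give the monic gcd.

Euclidean algorithm in ℚ[w]:
  w**4 − 2w**3 − 4w**2 + 2w + 3 = (1/4)(4w**4 − 8w**3 + 8w − 4) + (−4w**2 + 4)
  4w**4 − 8w**3 + 8w − 4 = (−w**2 + 2w − 1)(−4w**2 + 4) + (0)
Last nonzero remainder: −4w**2 + 4. Dividing through by −4 gives the monic gcd w**2 − 1.

w**2 − 1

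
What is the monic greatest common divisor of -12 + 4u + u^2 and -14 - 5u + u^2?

1

Apply the Euclidean algorithm:
  u^2 + 4u - 12 = (u^2 - 5u - 14) + (9u + 2)
  u^2 - 5u - 14 = ((1/9)u - 47/81)(9u + 2) + (-1040/81)
  9u + 2 = (-(729/1040)u - 81/520)(-1040/81) + (0)
The last nonzero remainder is the constant -1040/81, so the polynomials are coprime and gcd = 1.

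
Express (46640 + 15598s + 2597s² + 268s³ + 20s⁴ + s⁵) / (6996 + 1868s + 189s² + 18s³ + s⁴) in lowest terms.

(440 + 143s + 19s² + s³)/(66 + 17s + s²)

By polynomial division,
  s⁵ + 20s⁴ + 268s³ + 2597s² + 15598s + 46640 = (s + 2)(s⁴ + 18s³ + 189s² + 1868s + 6996) + (43s³ + 351s² + 4866s + 32648)
  s⁴ + 18s³ + 189s² + 1868s + 6996 = ((1/43)s + 423/1849)(43s³ + 351s² + 4866s + 32648) + (-(8250/1849)s² - (8250/1849)s - 874500/1849)
  43s³ + 351s² + 4866s + 32648 = (-(79507/8250)s - 25886/375)(-(8250/1849)s² - (8250/1849)s - 874500/1849) + (0)
Last nonzero remainder: -(8250/1849)s² - (8250/1849)s - 874500/1849. Dividing through by -8250/1849 gives the monic gcd s² + s + 106.
Cancel s² + s + 106 from numerator and denominator to get the reduced form.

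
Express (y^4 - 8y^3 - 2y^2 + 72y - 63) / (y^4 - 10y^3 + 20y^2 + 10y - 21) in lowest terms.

(y + 3)/(y + 1)

Repeated division with remainder:
  y^4 - 8y^3 - 2y^2 + 72y - 63 = (y^4 - 10y^3 + 20y^2 + 10y - 21) + (2y^3 - 22y^2 + 62y - 42)
  y^4 - 10y^3 + 20y^2 + 10y - 21 = ((1/2)y + 1/2)(2y^3 - 22y^2 + 62y - 42) + (0)
Last nonzero remainder: 2y^3 - 22y^2 + 62y - 42. Dividing through by 2 gives the monic gcd y^3 - 11y^2 + 31y - 21.
Cancel y^3 - 11y^2 + 31y - 21 from numerator and denominator to get the reduced form.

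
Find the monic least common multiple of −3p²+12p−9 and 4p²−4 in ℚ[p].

Repeated division with remainder:
  −3p²+12p−9 = (−3/4)(4p²−4) + (12p−12)
  4p²−4 = ((1/3)p+1/3)(12p−12) + (0)
Last nonzero remainder: 12p−12. Dividing through by 12 gives the monic gcd p−1.
Then lcm(f, g) = f·g / gcd(f, g); expanding and making the result monic gives the answer.

p³−3p²−p+3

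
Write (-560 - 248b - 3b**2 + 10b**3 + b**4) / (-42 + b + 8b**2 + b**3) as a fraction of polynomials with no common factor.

By polynomial division,
  b**4 + 10b**3 - 3b**2 - 248b - 560 = (b + 2)(b**3 + 8b**2 + b - 42) + (-20b**2 - 208b - 476)
  b**3 + 8b**2 + b - 42 = (-(1/20)b + 3/25)(-20b**2 - 208b - 476) + ((54/25)b + 378/25)
  -20b**2 - 208b - 476 = (-(250/27)b - 850/27)((54/25)b + 378/25) + (0)
Last nonzero remainder: (54/25)b + 378/25. Dividing through by 54/25 gives the monic gcd b + 7.
Cancel b + 7 from numerator and denominator to get the reduced form.

(-80 - 24b + 3b**2 + b**3)/(-6 + b + b**2)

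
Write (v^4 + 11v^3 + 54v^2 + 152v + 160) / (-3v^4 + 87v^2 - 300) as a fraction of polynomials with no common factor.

By polynomial division,
  v^4 + 11v^3 + 54v^2 + 152v + 160 = (-1/3)(-3v^4 + 87v^2 - 300) + (11v^3 + 83v^2 + 152v + 60)
  -3v^4 + 87v^2 - 300 = (-(3/11)v + 249/121)(11v^3 + 83v^2 + 152v + 60) + (-(5124/121)v^2 - (35868/121)v - 51240/121)
  11v^3 + 83v^2 + 152v + 60 = (-(1331/5124)v - 121/854)(-(5124/121)v^2 - (35868/121)v - 51240/121) + (0)
Last nonzero remainder: -(5124/121)v^2 - (35868/121)v - 51240/121. Dividing through by -5124/121 gives the monic gcd v^2 + 7v + 10.
Cancel v^2 + 7v + 10 from numerator and denominator to get the reduced form.

(-v^2 - 4v - 16)/(3v^2 - 21v + 30)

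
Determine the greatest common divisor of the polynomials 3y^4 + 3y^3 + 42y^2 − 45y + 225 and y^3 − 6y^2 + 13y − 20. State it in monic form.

Repeated division with remainder:
  3y^4 + 3y^3 + 42y^2 − 45y + 225 = (3y + 21)(y^3 − 6y^2 + 13y − 20) + (129y^2 − 258y + 645)
  y^3 − 6y^2 + 13y − 20 = ((1/129)y − 4/129)(129y^2 − 258y + 645) + (0)
Last nonzero remainder: 129y^2 − 258y + 645. Dividing through by 129 gives the monic gcd y^2 − 2y + 5.

y^2 − 2y + 5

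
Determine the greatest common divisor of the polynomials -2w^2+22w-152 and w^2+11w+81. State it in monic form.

1

Repeated division with remainder:
  -2w^2+22w-152 = (-2)(w^2+11w+81) + (44w+10)
  w^2+11w+81 = ((1/44)w+237/968)(44w+10) + (38019/484)
  44w+10 = ((21296/38019)w+4840/38019)(38019/484) + (0)
The last nonzero remainder is the constant 38019/484, so the polynomials are coprime and gcd = 1.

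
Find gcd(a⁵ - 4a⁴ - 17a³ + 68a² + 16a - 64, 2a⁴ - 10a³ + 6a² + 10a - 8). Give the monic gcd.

a³ - 4a² - a + 4

Euclidean algorithm in ℚ[a]:
  a⁵ - 4a⁴ - 17a³ + 68a² + 16a - 64 = ((1/2)a + 1/2)(2a⁴ - 10a³ + 6a² + 10a - 8) + (-15a³ + 60a² + 15a - 60)
  2a⁴ - 10a³ + 6a² + 10a - 8 = (-(2/15)a + 2/15)(-15a³ + 60a² + 15a - 60) + (0)
Last nonzero remainder: -15a³ + 60a² + 15a - 60. Dividing through by -15 gives the monic gcd a³ - 4a² - a + 4.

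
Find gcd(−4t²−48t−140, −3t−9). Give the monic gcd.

Apply the Euclidean algorithm:
  −4t²−48t−140 = ((4/3)t+12)(−3t−9) + (−32)
  −3t−9 = ((3/32)t+9/32)(−32) + (0)
The last nonzero remainder is the constant −32, so the polynomials are coprime and gcd = 1.

1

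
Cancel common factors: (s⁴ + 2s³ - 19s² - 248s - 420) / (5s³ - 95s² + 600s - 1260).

Apply the Euclidean algorithm:
  s⁴ + 2s³ - 19s² - 248s - 420 = ((1/5)s + 21/5)(5s³ - 95s² + 600s - 1260) + (260s² - 2516s + 4872)
  5s³ - 95s² + 600s - 1260 = ((1/52)s - 303/1690)(260s² - 2516s + 4872) + ((46656/845)s - 326592/845)
  260s² - 2516s + 4872 = ((54925/11664)s - 24505/1944)((46656/845)s - 326592/845) + (0)
Last nonzero remainder: (46656/845)s - 326592/845. Dividing through by 46656/845 gives the monic gcd s - 7.
Cancel s - 7 from numerator and denominator to get the reduced form.

(s³ + 9s² + 44s + 60)/(5s² - 60s + 180)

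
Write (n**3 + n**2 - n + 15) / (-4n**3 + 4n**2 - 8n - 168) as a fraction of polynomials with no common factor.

Repeated division with remainder:
  n**3 + n**2 - n + 15 = (-1/4)(-4n**3 + 4n**2 - 8n - 168) + (2n**2 - 3n - 27)
  -4n**3 + 4n**2 - 8n - 168 = (-2n - 1)(2n**2 - 3n - 27) + (-65n - 195)
  2n**2 - 3n - 27 = (-(2/65)n + 9/65)(-65n - 195) + (0)
Last nonzero remainder: -65n - 195. Dividing through by -65 gives the monic gcd n + 3.
Cancel n + 3 from numerator and denominator to get the reduced form.

(-n**2 + 2n - 5)/(4n**2 - 16n + 56)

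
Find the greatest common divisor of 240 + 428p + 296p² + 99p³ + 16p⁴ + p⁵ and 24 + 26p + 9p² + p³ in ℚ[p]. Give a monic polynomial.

24 + 26p + 9p² + p³

Apply the Euclidean algorithm:
  p⁵ + 16p⁴ + 99p³ + 296p² + 428p + 240 = (p² + 7p + 10)(p³ + 9p² + 26p + 24) + (0)
The last nonzero remainder p³ + 9p² + 26p + 24 is already monic.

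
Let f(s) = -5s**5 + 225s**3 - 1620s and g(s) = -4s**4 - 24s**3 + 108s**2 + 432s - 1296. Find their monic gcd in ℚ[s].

By polynomial division,
  -5s**5 + 225s**3 - 1620s = ((5/4)s - 15/2)(-4s**4 - 24s**3 + 108s**2 + 432s - 1296) + (-90s**3 + 270s**2 + 3240s - 9720)
  -4s**4 - 24s**3 + 108s**2 + 432s - 1296 = ((2/45)s + 2/5)(-90s**3 + 270s**2 + 3240s - 9720) + (-144s**2 - 432s + 2592)
  -90s**3 + 270s**2 + 3240s - 9720 = ((5/8)s - 15/4)(-144s**2 - 432s + 2592) + (0)
Last nonzero remainder: -144s**2 - 432s + 2592. Dividing through by -144 gives the monic gcd s**2 + 3s - 18.

s**2 + 3s - 18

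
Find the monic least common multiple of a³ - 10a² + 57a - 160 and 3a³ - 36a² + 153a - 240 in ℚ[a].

a⁵ - 17a⁴ + 143a³ - 719a² + 2032a - 2560

By polynomial division,
  a³ - 10a² + 57a - 160 = (1/3)(3a³ - 36a² + 153a - 240) + (2a² + 6a - 80)
  3a³ - 36a² + 153a - 240 = ((3/2)a - 45/2)(2a² + 6a - 80) + (408a - 2040)
  2a² + 6a - 80 = ((1/204)a + 2/51)(408a - 2040) + (0)
Last nonzero remainder: 408a - 2040. Dividing through by 408 gives the monic gcd a - 5.
Then lcm(f, g) = f·g / gcd(f, g); expanding and making the result monic gives the answer.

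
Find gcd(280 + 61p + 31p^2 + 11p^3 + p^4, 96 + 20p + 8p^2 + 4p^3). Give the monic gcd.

Repeated division with remainder:
  p^4 + 11p^3 + 31p^2 + 61p + 280 = ((1/4)p + 9/4)(4p^3 + 8p^2 + 20p + 96) + (8p^2 - 8p + 64)
  4p^3 + 8p^2 + 20p + 96 = ((1/2)p + 3/2)(8p^2 - 8p + 64) + (0)
Last nonzero remainder: 8p^2 - 8p + 64. Dividing through by 8 gives the monic gcd p^2 - p + 8.

8 - p + p^2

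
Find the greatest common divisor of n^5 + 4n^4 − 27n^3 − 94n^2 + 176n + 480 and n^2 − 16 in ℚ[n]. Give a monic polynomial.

By polynomial division,
  n^5 + 4n^4 − 27n^3 − 94n^2 + 176n + 480 = (n^3 + 4n^2 − 11n − 30)(n^2 − 16) + (0)
The last nonzero remainder n^2 − 16 is already monic.

n^2 − 16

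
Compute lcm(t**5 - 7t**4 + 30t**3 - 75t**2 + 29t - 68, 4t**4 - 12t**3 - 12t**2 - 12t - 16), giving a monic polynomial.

t**6 - 6t**5 + 23t**4 - 45t**3 - 46t**2 - 39t - 68

Euclidean algorithm in ℚ[t]:
  t**5 - 7t**4 + 30t**3 - 75t**2 + 29t - 68 = ((1/4)t - 1)(4t**4 - 12t**3 - 12t**2 - 12t - 16) + (21t**3 - 84t**2 + 21t - 84)
  4t**4 - 12t**3 - 12t**2 - 12t - 16 = ((4/21)t + 4/21)(21t**3 - 84t**2 + 21t - 84) + (0)
Last nonzero remainder: 21t**3 - 84t**2 + 21t - 84. Dividing through by 21 gives the monic gcd t**3 - 4t**2 + t - 4.
Then lcm(f, g) = f·g / gcd(f, g); expanding and making the result monic gives the answer.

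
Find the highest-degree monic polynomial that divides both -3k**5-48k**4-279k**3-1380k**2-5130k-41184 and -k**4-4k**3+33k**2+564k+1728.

k**2+9k+48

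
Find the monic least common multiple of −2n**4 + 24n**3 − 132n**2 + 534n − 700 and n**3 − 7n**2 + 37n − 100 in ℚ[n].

By polynomial division,
  −2n**4 + 24n**3 − 132n**2 + 534n − 700 = (−2n + 10)(n**3 − 7n**2 + 37n − 100) + (12n**2 − 36n + 300)
  n**3 − 7n**2 + 37n − 100 = ((1/12)n − 1/3)(12n**2 − 36n + 300) + (0)
Last nonzero remainder: 12n**2 − 36n + 300. Dividing through by 12 gives the monic gcd n**2 − 3n + 25.
Then lcm(f, g) = f·g / gcd(f, g); expanding and making the result monic gives the answer.

n**5 − 16n**4 + 114n**3 − 531n**2 + 1418n − 1400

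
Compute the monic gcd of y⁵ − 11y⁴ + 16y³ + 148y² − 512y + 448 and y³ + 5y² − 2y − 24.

y² + 2y − 8

Euclidean algorithm in ℚ[y]:
  y⁵ − 11y⁴ + 16y³ + 148y² − 512y + 448 = (y² − 16y + 98)(y³ + 5y² − 2y − 24) + (−350y² − 700y + 2800)
  y³ + 5y² − 2y − 24 = (−(1/350)y − 3/350)(−350y² − 700y + 2800) + (0)
Last nonzero remainder: −350y² − 700y + 2800. Dividing through by −350 gives the monic gcd y² + 2y − 8.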